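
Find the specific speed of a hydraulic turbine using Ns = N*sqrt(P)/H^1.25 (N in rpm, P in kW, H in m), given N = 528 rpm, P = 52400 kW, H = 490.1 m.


Ns = 528 * 52400^0.5 / 490.1^1.25 = 52.4136


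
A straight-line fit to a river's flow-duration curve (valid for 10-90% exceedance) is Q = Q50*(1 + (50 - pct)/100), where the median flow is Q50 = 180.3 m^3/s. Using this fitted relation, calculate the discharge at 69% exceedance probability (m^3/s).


Q = 180.3 * (1 + (50 - 69)/100) = 146.0430 m^3/s


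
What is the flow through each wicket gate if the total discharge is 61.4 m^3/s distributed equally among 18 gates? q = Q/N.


q = 61.4 / 18 = 3.4111 m^3/s


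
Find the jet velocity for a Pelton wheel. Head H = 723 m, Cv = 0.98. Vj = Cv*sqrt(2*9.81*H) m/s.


Vj = 0.98 * sqrt(2*9.81*723) = 116.7199 m/s


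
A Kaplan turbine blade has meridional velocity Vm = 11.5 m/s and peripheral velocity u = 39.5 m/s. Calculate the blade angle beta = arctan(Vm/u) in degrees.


beta = arctan(11.5 / 39.5) = 16.2324 degrees


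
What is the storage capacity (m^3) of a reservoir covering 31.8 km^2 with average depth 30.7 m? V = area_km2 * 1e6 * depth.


V = 31.8 * 1e6 * 30.7 = 9.7626e+08 m^3


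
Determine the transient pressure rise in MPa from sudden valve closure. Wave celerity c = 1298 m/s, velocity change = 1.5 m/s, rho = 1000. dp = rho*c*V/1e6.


dp = 1000 * 1298 * 1.5 / 1e6 = 1.9470 MPa


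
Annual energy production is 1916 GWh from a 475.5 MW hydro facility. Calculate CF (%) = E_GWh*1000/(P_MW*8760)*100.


CF = 1916 * 1000 / (475.5 * 8760) * 100 = 45.9982 %


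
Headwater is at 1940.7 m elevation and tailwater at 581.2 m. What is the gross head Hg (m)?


Hg = 1940.7 - 581.2 = 1359.5000 m


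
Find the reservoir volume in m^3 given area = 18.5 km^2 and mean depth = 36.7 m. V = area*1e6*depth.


V = 18.5 * 1e6 * 36.7 = 6.7895e+08 m^3


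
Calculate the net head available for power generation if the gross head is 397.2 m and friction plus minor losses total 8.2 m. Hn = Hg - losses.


Hn = 397.2 - 8.2 = 389.0000 m


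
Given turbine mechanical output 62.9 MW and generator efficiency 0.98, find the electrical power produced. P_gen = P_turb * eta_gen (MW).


P_gen = 62.9 * 0.98 = 61.6420 MW


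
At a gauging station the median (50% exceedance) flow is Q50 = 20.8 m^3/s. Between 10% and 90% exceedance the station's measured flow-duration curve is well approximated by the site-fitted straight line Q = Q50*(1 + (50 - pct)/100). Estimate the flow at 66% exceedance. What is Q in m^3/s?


Q = 20.8 * (1 + (50 - 66)/100) = 17.4720 m^3/s


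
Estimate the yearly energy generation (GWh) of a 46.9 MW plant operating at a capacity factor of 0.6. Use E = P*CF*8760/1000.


E = 46.9 * 0.6 * 8760 / 1000 = 246.5064 GWh


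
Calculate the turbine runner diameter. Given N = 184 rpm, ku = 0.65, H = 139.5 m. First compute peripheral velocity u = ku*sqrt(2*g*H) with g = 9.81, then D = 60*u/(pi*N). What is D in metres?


u = 0.65 * sqrt(2*9.81*139.5) = 34.0056 m/s
D = 60 * 34.0056 / (pi * 184) = 3.5297 m


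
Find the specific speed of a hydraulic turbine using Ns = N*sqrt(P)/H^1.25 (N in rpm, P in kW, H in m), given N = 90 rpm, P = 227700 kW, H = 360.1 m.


Ns = 90 * 227700^0.5 / 360.1^1.25 = 27.3776


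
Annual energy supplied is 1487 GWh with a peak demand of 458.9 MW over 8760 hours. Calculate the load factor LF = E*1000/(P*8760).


LF = 1487 * 1000 / (458.9 * 8760) = 0.3699


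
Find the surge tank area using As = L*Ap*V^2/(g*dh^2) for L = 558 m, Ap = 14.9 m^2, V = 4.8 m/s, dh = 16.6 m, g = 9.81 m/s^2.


As = 558 * 14.9 * 4.8^2 / (9.81 * 16.6^2) = 70.8627 m^2


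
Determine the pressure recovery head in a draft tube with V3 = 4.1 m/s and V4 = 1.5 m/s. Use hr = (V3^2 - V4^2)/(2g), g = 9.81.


hr = (4.1^2 - 1.5^2) / (2*9.81) = 0.7421 m


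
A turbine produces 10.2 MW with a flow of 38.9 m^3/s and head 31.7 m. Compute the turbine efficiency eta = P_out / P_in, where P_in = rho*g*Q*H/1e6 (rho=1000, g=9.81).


P_in = 1000 * 9.81 * 38.9 * 31.7 / 1e6 = 12.0970 MW
eta = 10.2 / 12.0970 = 0.8432


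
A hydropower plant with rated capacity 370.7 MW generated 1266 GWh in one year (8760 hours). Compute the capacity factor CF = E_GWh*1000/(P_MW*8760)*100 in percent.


CF = 1266 * 1000 / (370.7 * 8760) * 100 = 38.9859 %


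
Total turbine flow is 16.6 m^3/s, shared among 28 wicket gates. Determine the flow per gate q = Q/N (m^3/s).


q = 16.6 / 28 = 0.5929 m^3/s


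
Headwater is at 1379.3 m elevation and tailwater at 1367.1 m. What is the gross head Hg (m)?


Hg = 1379.3 - 1367.1 = 12.2000 m


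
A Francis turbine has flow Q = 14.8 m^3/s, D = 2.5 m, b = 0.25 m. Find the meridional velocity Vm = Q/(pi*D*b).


Vm = 14.8 / (pi * 2.5 * 0.25) = 7.5376 m/s


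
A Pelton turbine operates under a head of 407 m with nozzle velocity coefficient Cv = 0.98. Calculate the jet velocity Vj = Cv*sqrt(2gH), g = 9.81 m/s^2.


Vj = 0.98 * sqrt(2*9.81*407) = 87.5735 m/s


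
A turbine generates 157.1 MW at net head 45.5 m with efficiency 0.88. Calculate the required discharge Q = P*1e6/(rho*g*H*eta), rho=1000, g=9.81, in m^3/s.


Q = 157.1 * 1e6 / (1000 * 9.81 * 45.5 * 0.88) = 399.9568 m^3/s


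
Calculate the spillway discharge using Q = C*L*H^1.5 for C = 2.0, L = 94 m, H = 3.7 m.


Q = 2.0 * 94 * 3.7^1.5 = 1338.0133 m^3/s


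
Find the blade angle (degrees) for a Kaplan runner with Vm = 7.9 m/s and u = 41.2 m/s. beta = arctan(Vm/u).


beta = arctan(7.9 / 41.2) = 10.8546 degrees


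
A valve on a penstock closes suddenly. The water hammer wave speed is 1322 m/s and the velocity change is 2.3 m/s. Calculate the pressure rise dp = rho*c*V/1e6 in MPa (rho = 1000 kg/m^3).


dp = 1000 * 1322 * 2.3 / 1e6 = 3.0406 MPa


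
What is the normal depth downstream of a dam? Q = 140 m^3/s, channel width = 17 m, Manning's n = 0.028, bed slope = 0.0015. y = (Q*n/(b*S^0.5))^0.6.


y = (140 * 0.028 / (17 * 0.0015^0.5))^0.6 = 2.9166 m


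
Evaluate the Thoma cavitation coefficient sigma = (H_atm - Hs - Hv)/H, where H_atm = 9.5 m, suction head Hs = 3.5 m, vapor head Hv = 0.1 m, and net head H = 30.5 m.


sigma = (9.5 - 3.5 - 0.1) / 30.5 = 0.1934


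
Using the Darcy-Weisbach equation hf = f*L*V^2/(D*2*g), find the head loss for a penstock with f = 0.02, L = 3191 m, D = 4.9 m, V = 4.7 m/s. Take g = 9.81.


hf = 0.02 * 3191 * 4.7^2 / (4.9 * 2 * 9.81) = 14.6642 m


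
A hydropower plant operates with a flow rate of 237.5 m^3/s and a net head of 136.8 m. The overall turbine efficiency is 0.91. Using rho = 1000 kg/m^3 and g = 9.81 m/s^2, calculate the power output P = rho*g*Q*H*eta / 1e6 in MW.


P = 1000 * 9.81 * 237.5 * 136.8 * 0.91 / 1e6 = 290.0415 MW


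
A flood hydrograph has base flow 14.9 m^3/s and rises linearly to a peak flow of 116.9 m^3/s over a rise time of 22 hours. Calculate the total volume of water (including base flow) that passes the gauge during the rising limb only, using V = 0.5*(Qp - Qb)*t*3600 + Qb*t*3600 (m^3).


V = 0.5*(116.9 - 14.9)*22*3600 + 14.9*22*3600 = 5.2193e+06 m^3


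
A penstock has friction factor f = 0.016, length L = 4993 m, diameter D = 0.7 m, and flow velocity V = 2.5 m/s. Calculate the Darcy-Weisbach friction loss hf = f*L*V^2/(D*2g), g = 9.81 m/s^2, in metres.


hf = 0.016 * 4993 * 2.5^2 / (0.7 * 2 * 9.81) = 36.3550 m


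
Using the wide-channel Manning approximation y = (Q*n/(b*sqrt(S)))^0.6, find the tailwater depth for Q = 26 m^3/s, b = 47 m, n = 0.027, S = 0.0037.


y = (26 * 0.027 / (47 * 0.0037^0.5))^0.6 = 0.4306 m


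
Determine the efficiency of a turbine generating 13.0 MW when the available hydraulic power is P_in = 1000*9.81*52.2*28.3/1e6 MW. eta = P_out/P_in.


P_in = 1000 * 9.81 * 52.2 * 28.3 / 1e6 = 14.4919 MW
eta = 13.0 / 14.4919 = 0.8971


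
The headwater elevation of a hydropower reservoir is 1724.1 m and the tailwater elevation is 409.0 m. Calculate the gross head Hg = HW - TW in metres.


Hg = 1724.1 - 409.0 = 1315.1000 m


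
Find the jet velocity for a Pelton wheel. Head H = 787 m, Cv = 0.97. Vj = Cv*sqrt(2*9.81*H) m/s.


Vj = 0.97 * sqrt(2*9.81*787) = 120.5337 m/s


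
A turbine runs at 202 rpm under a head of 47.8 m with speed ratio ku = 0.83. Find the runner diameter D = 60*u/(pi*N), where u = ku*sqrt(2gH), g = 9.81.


u = 0.83 * sqrt(2*9.81*47.8) = 25.4180 m/s
D = 60 * 25.4180 / (pi * 202) = 2.4032 m


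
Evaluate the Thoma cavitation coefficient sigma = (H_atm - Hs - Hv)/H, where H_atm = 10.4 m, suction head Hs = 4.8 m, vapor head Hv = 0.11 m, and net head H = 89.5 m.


sigma = (10.4 - 4.8 - 0.11) / 89.5 = 0.0613


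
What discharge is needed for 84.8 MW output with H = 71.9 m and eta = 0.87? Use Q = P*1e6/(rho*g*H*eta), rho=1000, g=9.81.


Q = 84.8 * 1e6 / (1000 * 9.81 * 71.9 * 0.87) = 138.1907 m^3/s


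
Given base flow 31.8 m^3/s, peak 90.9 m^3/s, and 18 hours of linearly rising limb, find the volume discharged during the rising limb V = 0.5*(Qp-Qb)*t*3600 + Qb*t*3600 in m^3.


V = 0.5*(90.9 - 31.8)*18*3600 + 31.8*18*3600 = 3.9755e+06 m^3


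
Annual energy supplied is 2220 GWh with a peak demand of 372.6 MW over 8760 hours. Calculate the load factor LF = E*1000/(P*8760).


LF = 2220 * 1000 / (372.6 * 8760) = 0.6802


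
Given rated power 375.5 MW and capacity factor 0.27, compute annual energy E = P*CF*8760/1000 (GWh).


E = 375.5 * 0.27 * 8760 / 1000 = 888.1326 GWh


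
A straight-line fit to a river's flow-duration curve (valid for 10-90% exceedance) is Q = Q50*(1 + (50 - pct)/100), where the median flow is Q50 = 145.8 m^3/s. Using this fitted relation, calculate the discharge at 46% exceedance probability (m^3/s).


Q = 145.8 * (1 + (50 - 46)/100) = 151.6320 m^3/s


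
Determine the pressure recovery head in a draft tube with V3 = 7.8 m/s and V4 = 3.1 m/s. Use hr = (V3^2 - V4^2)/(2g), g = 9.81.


hr = (7.8^2 - 3.1^2) / (2*9.81) = 2.6111 m


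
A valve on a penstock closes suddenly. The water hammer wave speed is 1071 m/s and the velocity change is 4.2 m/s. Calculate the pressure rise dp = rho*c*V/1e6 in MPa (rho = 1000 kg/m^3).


dp = 1000 * 1071 * 4.2 / 1e6 = 4.4982 MPa


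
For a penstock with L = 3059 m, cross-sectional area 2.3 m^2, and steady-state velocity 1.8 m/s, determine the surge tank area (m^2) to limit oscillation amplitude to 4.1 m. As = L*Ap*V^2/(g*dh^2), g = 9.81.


As = 3059 * 2.3 * 1.8^2 / (9.81 * 4.1^2) = 138.2342 m^2


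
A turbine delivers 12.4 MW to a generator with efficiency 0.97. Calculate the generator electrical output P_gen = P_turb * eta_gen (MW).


P_gen = 12.4 * 0.97 = 12.0280 MW


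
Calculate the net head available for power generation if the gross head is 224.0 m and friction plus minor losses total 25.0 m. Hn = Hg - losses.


Hn = 224.0 - 25.0 = 199.0000 m


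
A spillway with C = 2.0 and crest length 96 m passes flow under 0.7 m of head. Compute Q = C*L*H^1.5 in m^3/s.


Q = 2.0 * 96 * 0.7^1.5 = 112.4471 m^3/s


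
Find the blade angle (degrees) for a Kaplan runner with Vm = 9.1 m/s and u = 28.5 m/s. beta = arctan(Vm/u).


beta = arctan(9.1 / 28.5) = 17.7082 degrees


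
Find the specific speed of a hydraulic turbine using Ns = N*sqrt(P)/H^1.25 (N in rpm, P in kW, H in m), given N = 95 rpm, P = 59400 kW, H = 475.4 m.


Ns = 95 * 59400^0.5 / 475.4^1.25 = 10.4302


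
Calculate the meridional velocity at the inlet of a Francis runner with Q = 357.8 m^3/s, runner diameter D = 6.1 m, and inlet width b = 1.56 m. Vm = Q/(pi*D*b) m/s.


Vm = 357.8 / (pi * 6.1 * 1.56) = 11.9684 m/s


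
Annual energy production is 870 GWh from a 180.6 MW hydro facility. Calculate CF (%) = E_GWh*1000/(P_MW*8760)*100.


CF = 870 * 1000 / (180.6 * 8760) * 100 = 54.9917 %


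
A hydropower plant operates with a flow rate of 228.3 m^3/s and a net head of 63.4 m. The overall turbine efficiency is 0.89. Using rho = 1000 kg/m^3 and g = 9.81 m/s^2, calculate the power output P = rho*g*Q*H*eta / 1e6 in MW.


P = 1000 * 9.81 * 228.3 * 63.4 * 0.89 / 1e6 = 126.3730 MW


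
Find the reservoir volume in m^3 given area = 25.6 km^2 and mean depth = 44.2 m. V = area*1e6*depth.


V = 25.6 * 1e6 * 44.2 = 1.1315e+09 m^3


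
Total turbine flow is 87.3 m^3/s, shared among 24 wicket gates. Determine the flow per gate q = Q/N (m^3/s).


q = 87.3 / 24 = 3.6375 m^3/s


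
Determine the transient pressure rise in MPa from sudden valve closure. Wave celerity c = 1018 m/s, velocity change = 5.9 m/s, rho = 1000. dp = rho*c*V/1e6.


dp = 1000 * 1018 * 5.9 / 1e6 = 6.0062 MPa


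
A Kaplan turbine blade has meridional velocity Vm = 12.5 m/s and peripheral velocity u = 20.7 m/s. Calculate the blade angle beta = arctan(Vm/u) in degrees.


beta = arctan(12.5 / 20.7) = 31.1263 degrees


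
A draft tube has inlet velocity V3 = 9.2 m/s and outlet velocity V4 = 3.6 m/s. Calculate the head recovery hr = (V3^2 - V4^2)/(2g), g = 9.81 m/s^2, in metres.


hr = (9.2^2 - 3.6^2) / (2*9.81) = 3.6534 m


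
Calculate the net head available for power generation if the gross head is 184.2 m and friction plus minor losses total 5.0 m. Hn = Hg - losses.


Hn = 184.2 - 5.0 = 179.2000 m


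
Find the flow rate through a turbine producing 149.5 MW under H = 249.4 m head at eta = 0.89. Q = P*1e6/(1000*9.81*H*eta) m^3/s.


Q = 149.5 * 1e6 / (1000 * 9.81 * 249.4 * 0.89) = 68.6571 m^3/s


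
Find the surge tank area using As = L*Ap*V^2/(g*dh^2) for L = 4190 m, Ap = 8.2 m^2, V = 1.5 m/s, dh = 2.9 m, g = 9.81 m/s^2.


As = 4190 * 8.2 * 1.5^2 / (9.81 * 2.9^2) = 937.0125 m^2


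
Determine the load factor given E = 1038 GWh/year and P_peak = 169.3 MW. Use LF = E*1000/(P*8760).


LF = 1038 * 1000 / (169.3 * 8760) = 0.6999


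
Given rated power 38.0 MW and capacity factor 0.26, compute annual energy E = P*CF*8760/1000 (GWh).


E = 38.0 * 0.26 * 8760 / 1000 = 86.5488 GWh


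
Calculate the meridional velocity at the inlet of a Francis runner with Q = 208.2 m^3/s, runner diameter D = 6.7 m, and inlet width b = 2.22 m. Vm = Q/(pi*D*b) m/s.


Vm = 208.2 / (pi * 6.7 * 2.22) = 4.4556 m/s


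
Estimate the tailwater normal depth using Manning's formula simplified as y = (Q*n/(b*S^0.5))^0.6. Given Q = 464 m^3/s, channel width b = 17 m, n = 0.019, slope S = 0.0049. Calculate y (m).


y = (464 * 0.019 / (17 * 0.0049^0.5))^0.6 = 3.3253 m


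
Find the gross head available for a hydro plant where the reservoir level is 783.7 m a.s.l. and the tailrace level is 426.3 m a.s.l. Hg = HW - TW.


Hg = 783.7 - 426.3 = 357.4000 m


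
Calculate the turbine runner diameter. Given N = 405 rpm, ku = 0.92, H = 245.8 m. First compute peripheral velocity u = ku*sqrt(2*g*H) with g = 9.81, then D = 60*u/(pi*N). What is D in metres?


u = 0.92 * sqrt(2*9.81*245.8) = 63.8893 m/s
D = 60 * 63.8893 / (pi * 405) = 3.0128 m


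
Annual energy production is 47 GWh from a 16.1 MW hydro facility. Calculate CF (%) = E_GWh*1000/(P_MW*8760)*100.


CF = 47 * 1000 / (16.1 * 8760) * 100 = 33.3248 %


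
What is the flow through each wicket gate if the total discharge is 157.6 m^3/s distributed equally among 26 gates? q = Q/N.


q = 157.6 / 26 = 6.0615 m^3/s


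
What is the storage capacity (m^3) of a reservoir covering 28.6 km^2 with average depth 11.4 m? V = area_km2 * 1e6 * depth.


V = 28.6 * 1e6 * 11.4 = 3.2604e+08 m^3


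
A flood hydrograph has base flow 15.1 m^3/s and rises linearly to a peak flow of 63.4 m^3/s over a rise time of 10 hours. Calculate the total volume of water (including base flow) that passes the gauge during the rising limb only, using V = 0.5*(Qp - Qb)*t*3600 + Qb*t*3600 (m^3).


V = 0.5*(63.4 - 15.1)*10*3600 + 15.1*10*3600 = 1.4130e+06 m^3


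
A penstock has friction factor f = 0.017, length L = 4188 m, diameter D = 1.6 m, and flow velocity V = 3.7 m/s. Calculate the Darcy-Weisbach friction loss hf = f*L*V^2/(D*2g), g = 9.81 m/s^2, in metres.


hf = 0.017 * 4188 * 3.7^2 / (1.6 * 2 * 9.81) = 31.0485 m


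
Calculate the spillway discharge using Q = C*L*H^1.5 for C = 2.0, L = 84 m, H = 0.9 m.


Q = 2.0 * 84 * 0.9^1.5 = 143.4409 m^3/s


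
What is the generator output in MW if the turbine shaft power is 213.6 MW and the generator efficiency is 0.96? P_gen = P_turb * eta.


P_gen = 213.6 * 0.96 = 205.0560 MW


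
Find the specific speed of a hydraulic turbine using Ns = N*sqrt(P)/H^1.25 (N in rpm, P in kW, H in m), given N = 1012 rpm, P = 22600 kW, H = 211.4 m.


Ns = 1012 * 22600^0.5 / 211.4^1.25 = 188.7355


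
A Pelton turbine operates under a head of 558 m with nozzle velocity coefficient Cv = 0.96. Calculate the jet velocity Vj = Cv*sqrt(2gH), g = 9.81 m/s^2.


Vj = 0.96 * sqrt(2*9.81*558) = 100.4472 m/s


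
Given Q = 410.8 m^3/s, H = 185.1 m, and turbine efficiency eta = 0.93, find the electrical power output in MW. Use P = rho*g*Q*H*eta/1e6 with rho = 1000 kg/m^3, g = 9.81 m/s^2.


P = 1000 * 9.81 * 410.8 * 185.1 * 0.93 / 1e6 = 693.7273 MW


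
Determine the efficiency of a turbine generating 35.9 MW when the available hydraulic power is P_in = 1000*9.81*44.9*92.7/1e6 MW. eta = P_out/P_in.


P_in = 1000 * 9.81 * 44.9 * 92.7 / 1e6 = 40.8315 MW
eta = 35.9 / 40.8315 = 0.8792


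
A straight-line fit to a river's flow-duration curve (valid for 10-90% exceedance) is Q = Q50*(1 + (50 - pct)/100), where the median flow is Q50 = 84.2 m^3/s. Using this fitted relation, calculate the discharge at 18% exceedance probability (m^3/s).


Q = 84.2 * (1 + (50 - 18)/100) = 111.1440 m^3/s


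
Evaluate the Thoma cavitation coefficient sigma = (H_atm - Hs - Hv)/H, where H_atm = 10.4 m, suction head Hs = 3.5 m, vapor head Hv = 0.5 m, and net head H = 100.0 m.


sigma = (10.4 - 3.5 - 0.5) / 100.0 = 0.0640


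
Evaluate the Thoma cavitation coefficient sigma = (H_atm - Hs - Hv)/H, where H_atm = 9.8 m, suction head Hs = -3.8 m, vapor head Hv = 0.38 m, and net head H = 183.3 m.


sigma = (9.8 - (-3.8) - 0.38) / 183.3 = 0.0721


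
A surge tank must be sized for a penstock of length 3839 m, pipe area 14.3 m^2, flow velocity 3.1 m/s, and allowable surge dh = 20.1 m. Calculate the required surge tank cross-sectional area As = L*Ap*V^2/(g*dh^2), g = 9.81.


As = 3839 * 14.3 * 3.1^2 / (9.81 * 20.1^2) = 133.1118 m^2


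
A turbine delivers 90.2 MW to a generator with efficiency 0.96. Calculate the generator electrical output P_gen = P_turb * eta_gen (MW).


P_gen = 90.2 * 0.96 = 86.5920 MW


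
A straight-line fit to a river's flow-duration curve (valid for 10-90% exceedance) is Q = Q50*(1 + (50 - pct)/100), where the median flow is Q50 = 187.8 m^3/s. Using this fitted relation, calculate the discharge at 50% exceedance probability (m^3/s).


Q = 187.8 * (1 + (50 - 50)/100) = 187.8000 m^3/s


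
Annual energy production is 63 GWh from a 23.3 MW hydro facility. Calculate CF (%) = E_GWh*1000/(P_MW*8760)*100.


CF = 63 * 1000 / (23.3 * 8760) * 100 = 30.8660 %


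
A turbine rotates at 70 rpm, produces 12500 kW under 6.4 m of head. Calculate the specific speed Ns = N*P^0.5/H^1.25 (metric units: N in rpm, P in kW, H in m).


Ns = 70 * 12500^0.5 / 6.4^1.25 = 768.8260


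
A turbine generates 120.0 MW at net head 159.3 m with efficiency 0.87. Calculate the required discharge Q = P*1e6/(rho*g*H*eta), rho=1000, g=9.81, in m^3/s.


Q = 120.0 * 1e6 / (1000 * 9.81 * 159.3 * 0.87) = 88.2627 m^3/s


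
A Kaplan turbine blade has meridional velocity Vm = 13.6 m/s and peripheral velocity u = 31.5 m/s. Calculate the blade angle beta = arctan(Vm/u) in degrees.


beta = arctan(13.6 / 31.5) = 23.3521 degrees


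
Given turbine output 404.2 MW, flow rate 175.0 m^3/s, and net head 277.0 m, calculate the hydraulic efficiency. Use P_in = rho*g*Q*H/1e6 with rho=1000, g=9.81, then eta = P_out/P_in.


P_in = 1000 * 9.81 * 175.0 * 277.0 / 1e6 = 475.5398 MW
eta = 404.2 / 475.5398 = 0.8500


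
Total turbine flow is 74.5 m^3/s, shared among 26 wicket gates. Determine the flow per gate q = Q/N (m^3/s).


q = 74.5 / 26 = 2.8654 m^3/s


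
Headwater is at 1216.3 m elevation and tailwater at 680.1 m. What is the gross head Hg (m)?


Hg = 1216.3 - 680.1 = 536.2000 m


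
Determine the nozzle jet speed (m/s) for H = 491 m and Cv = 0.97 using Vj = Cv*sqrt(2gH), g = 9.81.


Vj = 0.97 * sqrt(2*9.81*491) = 95.2055 m/s


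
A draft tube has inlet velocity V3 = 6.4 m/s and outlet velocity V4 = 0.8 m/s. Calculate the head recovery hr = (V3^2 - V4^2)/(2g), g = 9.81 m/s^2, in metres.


hr = (6.4^2 - 0.8^2) / (2*9.81) = 2.0550 m


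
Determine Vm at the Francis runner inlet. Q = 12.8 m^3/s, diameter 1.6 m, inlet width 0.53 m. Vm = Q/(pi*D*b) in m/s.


Vm = 12.8 / (pi * 1.6 * 0.53) = 4.8047 m/s


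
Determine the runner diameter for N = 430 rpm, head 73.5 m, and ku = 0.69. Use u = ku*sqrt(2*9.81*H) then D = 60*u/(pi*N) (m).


u = 0.69 * sqrt(2*9.81*73.5) = 26.2025 m/s
D = 60 * 26.2025 / (pi * 430) = 1.1638 m


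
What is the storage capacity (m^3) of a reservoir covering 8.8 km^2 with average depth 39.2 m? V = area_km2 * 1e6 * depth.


V = 8.8 * 1e6 * 39.2 = 3.4496e+08 m^3


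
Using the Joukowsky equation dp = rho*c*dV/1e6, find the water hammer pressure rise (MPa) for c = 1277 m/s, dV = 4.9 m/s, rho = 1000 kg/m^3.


dp = 1000 * 1277 * 4.9 / 1e6 = 6.2573 MPa


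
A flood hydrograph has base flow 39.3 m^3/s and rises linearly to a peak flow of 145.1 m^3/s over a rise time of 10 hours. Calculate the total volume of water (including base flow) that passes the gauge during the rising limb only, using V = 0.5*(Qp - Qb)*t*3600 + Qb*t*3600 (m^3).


V = 0.5*(145.1 - 39.3)*10*3600 + 39.3*10*3600 = 3.3192e+06 m^3


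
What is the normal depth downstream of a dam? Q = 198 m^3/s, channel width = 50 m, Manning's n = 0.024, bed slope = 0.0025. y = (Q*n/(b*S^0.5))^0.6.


y = (198 * 0.024 / (50 * 0.0025^0.5))^0.6 = 1.4702 m


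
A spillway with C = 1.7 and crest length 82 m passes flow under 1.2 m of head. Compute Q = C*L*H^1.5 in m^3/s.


Q = 1.7 * 82 * 1.2^1.5 = 183.2461 m^3/s


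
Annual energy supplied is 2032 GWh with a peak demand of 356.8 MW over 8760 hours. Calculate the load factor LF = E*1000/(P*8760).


LF = 2032 * 1000 / (356.8 * 8760) = 0.6501


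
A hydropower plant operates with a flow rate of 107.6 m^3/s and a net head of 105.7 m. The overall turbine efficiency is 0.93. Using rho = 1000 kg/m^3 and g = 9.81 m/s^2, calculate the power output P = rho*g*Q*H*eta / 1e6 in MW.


P = 1000 * 9.81 * 107.6 * 105.7 * 0.93 / 1e6 = 103.7622 MW


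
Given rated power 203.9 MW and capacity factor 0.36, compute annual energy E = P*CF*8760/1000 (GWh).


E = 203.9 * 0.36 * 8760 / 1000 = 643.0190 GWh


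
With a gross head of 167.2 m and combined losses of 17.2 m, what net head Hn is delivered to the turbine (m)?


Hn = 167.2 - 17.2 = 150.0000 m


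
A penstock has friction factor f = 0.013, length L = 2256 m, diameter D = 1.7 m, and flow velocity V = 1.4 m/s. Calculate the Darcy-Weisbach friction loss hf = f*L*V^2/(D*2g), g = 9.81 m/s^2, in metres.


hf = 0.013 * 2256 * 1.4^2 / (1.7 * 2 * 9.81) = 1.7234 m


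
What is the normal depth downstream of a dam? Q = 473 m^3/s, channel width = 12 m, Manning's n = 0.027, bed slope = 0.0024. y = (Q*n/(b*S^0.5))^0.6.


y = (473 * 0.027 / (12 * 0.0024^0.5))^0.6 = 6.3411 m


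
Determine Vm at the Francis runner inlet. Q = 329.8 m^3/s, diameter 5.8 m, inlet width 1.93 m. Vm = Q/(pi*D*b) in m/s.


Vm = 329.8 / (pi * 5.8 * 1.93) = 9.3781 m/s


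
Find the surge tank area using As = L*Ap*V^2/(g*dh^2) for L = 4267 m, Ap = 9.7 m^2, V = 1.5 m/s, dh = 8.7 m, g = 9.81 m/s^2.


As = 4267 * 9.7 * 1.5^2 / (9.81 * 8.7^2) = 125.4207 m^2


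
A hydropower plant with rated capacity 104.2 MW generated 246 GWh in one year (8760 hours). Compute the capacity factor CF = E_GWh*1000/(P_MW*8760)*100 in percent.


CF = 246 * 1000 / (104.2 * 8760) * 100 = 26.9503 %


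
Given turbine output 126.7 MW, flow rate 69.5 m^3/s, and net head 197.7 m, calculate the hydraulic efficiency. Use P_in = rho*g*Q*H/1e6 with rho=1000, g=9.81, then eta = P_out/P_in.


P_in = 1000 * 9.81 * 69.5 * 197.7 / 1e6 = 134.7909 MW
eta = 126.7 / 134.7909 = 0.9400


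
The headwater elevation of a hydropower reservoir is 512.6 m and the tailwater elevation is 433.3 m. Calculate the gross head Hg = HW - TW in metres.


Hg = 512.6 - 433.3 = 79.3000 m


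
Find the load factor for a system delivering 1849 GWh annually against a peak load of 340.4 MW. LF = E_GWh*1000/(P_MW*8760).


LF = 1849 * 1000 / (340.4 * 8760) = 0.6201


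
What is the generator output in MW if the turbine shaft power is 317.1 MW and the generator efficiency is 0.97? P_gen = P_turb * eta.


P_gen = 317.1 * 0.97 = 307.5870 MW


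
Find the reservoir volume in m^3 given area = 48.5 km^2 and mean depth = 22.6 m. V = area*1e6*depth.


V = 48.5 * 1e6 * 22.6 = 1.0961e+09 m^3


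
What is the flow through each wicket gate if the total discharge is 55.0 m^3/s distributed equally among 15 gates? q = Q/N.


q = 55.0 / 15 = 3.6667 m^3/s


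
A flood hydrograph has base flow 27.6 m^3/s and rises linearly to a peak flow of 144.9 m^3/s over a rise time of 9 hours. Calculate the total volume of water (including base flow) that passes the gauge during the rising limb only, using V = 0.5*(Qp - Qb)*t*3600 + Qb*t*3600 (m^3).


V = 0.5*(144.9 - 27.6)*9*3600 + 27.6*9*3600 = 2.7945e+06 m^3


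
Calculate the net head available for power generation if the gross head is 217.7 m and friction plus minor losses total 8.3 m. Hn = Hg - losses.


Hn = 217.7 - 8.3 = 209.4000 m


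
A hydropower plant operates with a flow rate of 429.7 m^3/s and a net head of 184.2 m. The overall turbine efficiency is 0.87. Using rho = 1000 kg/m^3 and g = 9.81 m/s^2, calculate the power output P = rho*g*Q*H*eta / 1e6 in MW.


P = 1000 * 9.81 * 429.7 * 184.2 * 0.87 / 1e6 = 675.5278 MW


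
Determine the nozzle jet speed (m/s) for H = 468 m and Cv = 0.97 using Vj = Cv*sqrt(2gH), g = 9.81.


Vj = 0.97 * sqrt(2*9.81*468) = 92.9489 m/s


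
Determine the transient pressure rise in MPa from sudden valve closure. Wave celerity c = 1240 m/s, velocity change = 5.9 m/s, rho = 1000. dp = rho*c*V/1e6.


dp = 1000 * 1240 * 5.9 / 1e6 = 7.3160 MPa


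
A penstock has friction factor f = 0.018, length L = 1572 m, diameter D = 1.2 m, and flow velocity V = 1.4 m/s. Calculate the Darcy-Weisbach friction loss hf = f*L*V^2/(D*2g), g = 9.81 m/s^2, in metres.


hf = 0.018 * 1572 * 1.4^2 / (1.2 * 2 * 9.81) = 2.3556 m


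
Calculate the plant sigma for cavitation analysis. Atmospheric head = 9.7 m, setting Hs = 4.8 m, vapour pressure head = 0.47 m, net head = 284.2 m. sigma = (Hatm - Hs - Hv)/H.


sigma = (9.7 - 4.8 - 0.47) / 284.2 = 0.0156


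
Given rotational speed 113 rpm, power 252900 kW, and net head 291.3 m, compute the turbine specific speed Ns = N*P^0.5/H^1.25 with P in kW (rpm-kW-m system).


Ns = 113 * 252900^0.5 / 291.3^1.25 = 47.2201


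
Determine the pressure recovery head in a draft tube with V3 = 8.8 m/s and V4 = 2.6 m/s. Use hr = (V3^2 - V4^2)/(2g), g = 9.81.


hr = (8.8^2 - 2.6^2) / (2*9.81) = 3.6024 m


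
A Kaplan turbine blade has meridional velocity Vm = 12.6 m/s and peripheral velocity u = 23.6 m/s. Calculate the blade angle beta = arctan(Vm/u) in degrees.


beta = arctan(12.6 / 23.6) = 28.0977 degrees


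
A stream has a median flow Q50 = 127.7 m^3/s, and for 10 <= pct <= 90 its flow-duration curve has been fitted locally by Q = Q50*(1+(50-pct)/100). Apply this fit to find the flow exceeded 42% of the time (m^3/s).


Q = 127.7 * (1 + (50 - 42)/100) = 137.9160 m^3/s


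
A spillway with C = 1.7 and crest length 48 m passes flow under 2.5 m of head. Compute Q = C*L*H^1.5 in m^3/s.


Q = 1.7 * 48 * 2.5^1.5 = 322.5523 m^3/s


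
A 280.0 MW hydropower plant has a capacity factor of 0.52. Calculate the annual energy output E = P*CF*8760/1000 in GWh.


E = 280.0 * 0.52 * 8760 / 1000 = 1275.4560 GWh


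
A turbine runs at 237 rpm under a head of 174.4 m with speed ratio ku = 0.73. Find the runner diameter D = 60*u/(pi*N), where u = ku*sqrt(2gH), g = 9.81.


u = 0.73 * sqrt(2*9.81*174.4) = 42.7017 m/s
D = 60 * 42.7017 / (pi * 237) = 3.4411 m


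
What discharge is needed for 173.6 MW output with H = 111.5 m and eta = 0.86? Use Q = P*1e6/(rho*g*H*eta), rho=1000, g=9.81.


Q = 173.6 * 1e6 / (1000 * 9.81 * 111.5 * 0.86) = 184.5472 m^3/s


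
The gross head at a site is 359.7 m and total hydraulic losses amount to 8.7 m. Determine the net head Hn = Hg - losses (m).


Hn = 359.7 - 8.7 = 351.0000 m


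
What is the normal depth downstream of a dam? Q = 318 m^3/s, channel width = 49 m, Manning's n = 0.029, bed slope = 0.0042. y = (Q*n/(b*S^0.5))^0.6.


y = (318 * 0.029 / (49 * 0.0042^0.5))^0.6 = 1.8958 m


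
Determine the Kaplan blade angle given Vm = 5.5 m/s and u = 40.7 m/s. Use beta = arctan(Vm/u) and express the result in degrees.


beta = arctan(5.5 / 40.7) = 7.6961 degrees


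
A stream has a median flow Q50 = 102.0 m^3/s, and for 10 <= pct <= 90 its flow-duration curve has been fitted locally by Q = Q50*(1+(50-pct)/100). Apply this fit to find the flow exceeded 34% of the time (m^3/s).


Q = 102.0 * (1 + (50 - 34)/100) = 118.3200 m^3/s


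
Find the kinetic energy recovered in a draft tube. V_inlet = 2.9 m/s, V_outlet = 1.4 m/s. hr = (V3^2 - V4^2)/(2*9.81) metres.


hr = (2.9^2 - 1.4^2) / (2*9.81) = 0.3287 m


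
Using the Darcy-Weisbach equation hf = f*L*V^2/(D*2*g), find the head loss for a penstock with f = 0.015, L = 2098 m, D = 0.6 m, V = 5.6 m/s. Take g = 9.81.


hf = 0.015 * 2098 * 5.6^2 / (0.6 * 2 * 9.81) = 83.8345 m


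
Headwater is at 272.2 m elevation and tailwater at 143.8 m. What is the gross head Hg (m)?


Hg = 272.2 - 143.8 = 128.4000 m


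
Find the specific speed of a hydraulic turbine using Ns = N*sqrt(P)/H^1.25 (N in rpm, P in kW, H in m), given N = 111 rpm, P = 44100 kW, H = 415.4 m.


Ns = 111 * 44100^0.5 / 415.4^1.25 = 12.4297


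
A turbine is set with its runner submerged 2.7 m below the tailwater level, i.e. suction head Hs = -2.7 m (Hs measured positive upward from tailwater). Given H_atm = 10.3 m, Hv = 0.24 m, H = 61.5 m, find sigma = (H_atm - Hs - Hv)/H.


sigma = (10.3 - (-2.7) - 0.24) / 61.5 = 0.2075


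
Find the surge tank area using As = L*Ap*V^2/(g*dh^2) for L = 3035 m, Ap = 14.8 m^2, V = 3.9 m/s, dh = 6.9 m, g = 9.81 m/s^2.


As = 3035 * 14.8 * 3.9^2 / (9.81 * 6.9^2) = 1462.7915 m^2


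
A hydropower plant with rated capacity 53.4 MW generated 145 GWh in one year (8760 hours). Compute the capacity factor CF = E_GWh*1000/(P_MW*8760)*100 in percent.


CF = 145 * 1000 / (53.4 * 8760) * 100 = 30.9972 %


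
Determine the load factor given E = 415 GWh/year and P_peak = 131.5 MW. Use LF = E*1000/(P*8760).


LF = 415 * 1000 / (131.5 * 8760) = 0.3603


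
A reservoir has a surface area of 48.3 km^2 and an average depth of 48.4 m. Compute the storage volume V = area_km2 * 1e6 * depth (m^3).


V = 48.3 * 1e6 * 48.4 = 2.3377e+09 m^3


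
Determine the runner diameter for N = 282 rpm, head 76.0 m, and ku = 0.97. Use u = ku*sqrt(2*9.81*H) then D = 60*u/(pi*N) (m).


u = 0.97 * sqrt(2*9.81*76.0) = 37.4566 m/s
D = 60 * 37.4566 / (pi * 282) = 2.5368 m


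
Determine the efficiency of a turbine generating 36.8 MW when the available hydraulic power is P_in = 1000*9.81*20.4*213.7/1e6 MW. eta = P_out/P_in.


P_in = 1000 * 9.81 * 20.4 * 213.7 / 1e6 = 42.7665 MW
eta = 36.8 / 42.7665 = 0.8605


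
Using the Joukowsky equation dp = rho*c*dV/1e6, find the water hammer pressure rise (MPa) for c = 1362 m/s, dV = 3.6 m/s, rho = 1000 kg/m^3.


dp = 1000 * 1362 * 3.6 / 1e6 = 4.9032 MPa


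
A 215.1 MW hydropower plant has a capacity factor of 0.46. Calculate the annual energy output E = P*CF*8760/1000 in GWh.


E = 215.1 * 0.46 * 8760 / 1000 = 866.7670 GWh


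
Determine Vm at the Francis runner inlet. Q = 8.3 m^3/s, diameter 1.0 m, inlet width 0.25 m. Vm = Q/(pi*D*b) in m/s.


Vm = 8.3 / (pi * 1.0 * 0.25) = 10.5679 m/s


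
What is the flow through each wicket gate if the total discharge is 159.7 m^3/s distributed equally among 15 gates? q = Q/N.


q = 159.7 / 15 = 10.6467 m^3/s


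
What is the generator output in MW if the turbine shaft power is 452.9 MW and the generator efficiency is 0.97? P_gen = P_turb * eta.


P_gen = 452.9 * 0.97 = 439.3130 MW


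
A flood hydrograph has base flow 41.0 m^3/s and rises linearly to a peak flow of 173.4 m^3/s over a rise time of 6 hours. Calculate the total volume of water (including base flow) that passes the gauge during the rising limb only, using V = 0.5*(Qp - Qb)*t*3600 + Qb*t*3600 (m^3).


V = 0.5*(173.4 - 41.0)*6*3600 + 41.0*6*3600 = 2.3155e+06 m^3


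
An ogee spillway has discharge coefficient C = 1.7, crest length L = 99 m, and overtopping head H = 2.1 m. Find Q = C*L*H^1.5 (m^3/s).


Q = 1.7 * 99 * 2.1^1.5 = 512.1687 m^3/s


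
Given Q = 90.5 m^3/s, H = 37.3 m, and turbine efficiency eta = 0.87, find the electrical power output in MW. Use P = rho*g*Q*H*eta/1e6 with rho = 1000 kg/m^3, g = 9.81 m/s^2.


P = 1000 * 9.81 * 90.5 * 37.3 * 0.87 / 1e6 = 28.8102 MW


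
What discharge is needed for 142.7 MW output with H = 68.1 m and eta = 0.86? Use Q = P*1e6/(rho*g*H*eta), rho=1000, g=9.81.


Q = 142.7 * 1e6 / (1000 * 9.81 * 68.1 * 0.86) = 248.3759 m^3/s


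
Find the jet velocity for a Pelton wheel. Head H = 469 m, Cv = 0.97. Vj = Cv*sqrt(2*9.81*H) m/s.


Vj = 0.97 * sqrt(2*9.81*469) = 93.0481 m/s


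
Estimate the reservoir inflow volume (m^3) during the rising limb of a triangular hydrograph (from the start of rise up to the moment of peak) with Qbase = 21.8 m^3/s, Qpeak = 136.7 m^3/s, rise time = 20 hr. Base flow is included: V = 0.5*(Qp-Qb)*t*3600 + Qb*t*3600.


V = 0.5*(136.7 - 21.8)*20*3600 + 21.8*20*3600 = 5.7060e+06 m^3


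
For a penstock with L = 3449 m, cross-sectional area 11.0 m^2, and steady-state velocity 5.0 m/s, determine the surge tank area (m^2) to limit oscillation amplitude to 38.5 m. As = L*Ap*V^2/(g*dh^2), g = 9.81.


As = 3449 * 11.0 * 5.0^2 / (9.81 * 38.5^2) = 65.2282 m^2


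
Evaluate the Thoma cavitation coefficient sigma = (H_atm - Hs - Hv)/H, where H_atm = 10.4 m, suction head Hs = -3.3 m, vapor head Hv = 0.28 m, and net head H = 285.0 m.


sigma = (10.4 - (-3.3) - 0.28) / 285.0 = 0.0471


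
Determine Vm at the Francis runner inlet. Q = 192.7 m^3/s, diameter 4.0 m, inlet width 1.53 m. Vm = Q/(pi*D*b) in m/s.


Vm = 192.7 / (pi * 4.0 * 1.53) = 10.0226 m/s


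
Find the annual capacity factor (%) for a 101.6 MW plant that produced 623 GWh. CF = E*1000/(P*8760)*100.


CF = 623 * 1000 / (101.6 * 8760) * 100 = 69.9987 %


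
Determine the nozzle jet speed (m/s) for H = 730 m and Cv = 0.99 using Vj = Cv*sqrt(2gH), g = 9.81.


Vj = 0.99 * sqrt(2*9.81*730) = 118.4803 m/s


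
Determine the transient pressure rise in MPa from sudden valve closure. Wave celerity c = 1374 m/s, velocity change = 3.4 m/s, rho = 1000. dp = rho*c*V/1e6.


dp = 1000 * 1374 * 3.4 / 1e6 = 4.6716 MPa


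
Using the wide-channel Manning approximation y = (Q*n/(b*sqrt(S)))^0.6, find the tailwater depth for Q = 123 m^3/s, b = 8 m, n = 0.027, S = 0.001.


y = (123 * 0.027 / (8 * 0.001^0.5))^0.6 = 4.6871 m


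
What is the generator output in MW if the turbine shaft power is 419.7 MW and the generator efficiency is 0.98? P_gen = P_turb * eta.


P_gen = 419.7 * 0.98 = 411.3060 MW


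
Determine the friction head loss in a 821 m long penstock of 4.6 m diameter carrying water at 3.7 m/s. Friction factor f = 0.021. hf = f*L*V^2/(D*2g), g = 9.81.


hf = 0.021 * 821 * 3.7^2 / (4.6 * 2 * 9.81) = 2.6152 m


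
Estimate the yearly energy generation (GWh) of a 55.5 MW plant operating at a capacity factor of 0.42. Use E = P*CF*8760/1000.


E = 55.5 * 0.42 * 8760 / 1000 = 204.1956 GWh


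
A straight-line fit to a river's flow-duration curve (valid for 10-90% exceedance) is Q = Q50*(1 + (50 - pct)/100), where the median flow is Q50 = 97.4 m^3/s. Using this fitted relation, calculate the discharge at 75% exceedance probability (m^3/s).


Q = 97.4 * (1 + (50 - 75)/100) = 73.0500 m^3/s


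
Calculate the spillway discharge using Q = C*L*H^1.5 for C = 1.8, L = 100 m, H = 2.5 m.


Q = 1.8 * 100 * 2.5^1.5 = 711.5125 m^3/s


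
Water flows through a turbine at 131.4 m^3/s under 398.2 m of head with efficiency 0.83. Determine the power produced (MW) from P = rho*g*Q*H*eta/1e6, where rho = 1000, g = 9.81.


P = 1000 * 9.81 * 131.4 * 398.2 * 0.83 / 1e6 = 426.0335 MW


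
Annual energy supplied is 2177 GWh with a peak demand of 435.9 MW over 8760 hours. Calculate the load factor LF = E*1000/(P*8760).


LF = 2177 * 1000 / (435.9 * 8760) = 0.5701


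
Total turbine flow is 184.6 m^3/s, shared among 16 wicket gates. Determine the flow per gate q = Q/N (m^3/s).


q = 184.6 / 16 = 11.5375 m^3/s


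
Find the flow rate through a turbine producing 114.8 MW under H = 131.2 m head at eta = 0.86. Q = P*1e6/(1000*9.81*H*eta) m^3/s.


Q = 114.8 * 1e6 / (1000 * 9.81 * 131.2 * 0.86) = 103.7148 m^3/s


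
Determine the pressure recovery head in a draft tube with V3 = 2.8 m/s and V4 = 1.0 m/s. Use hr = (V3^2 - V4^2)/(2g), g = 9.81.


hr = (2.8^2 - 1.0^2) / (2*9.81) = 0.3486 m


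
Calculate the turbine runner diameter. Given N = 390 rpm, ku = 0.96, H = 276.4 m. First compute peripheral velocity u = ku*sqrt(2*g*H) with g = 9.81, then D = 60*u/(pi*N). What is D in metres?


u = 0.96 * sqrt(2*9.81*276.4) = 70.6952 m/s
D = 60 * 70.6952 / (pi * 390) = 3.4620 m


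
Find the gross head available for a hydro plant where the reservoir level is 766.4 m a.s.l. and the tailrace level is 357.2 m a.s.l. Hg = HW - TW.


Hg = 766.4 - 357.2 = 409.2000 m


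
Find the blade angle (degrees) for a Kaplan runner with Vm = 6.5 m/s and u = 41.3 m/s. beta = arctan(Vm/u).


beta = arctan(6.5 / 41.3) = 8.9441 degrees


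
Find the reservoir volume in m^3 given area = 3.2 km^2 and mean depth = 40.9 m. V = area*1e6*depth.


V = 3.2 * 1e6 * 40.9 = 1.3088e+08 m^3


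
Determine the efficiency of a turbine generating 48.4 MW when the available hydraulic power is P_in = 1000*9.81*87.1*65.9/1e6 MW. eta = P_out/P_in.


P_in = 1000 * 9.81 * 87.1 * 65.9 / 1e6 = 56.3083 MW
eta = 48.4 / 56.3083 = 0.8596


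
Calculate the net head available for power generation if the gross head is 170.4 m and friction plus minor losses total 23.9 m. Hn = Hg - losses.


Hn = 170.4 - 23.9 = 146.5000 m


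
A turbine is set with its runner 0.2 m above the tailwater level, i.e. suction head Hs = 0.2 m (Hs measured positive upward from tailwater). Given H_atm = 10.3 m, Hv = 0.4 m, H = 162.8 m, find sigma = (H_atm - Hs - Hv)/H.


sigma = (10.3 - 0.2 - 0.4) / 162.8 = 0.0596


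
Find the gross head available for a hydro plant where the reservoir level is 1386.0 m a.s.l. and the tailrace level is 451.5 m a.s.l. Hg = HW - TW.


Hg = 1386.0 - 451.5 = 934.5000 m


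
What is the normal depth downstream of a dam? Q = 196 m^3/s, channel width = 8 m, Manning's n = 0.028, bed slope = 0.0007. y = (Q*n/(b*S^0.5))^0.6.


y = (196 * 0.028 / (8 * 0.0007^0.5))^0.6 = 7.0512 m


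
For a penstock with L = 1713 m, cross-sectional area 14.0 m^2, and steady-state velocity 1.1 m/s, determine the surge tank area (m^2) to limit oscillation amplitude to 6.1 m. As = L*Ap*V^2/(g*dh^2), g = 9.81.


As = 1713 * 14.0 * 1.1^2 / (9.81 * 6.1^2) = 79.4954 m^2
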